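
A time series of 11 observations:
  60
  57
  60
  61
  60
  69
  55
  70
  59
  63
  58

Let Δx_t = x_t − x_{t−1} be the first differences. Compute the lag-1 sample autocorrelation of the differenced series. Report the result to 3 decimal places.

First differences Δx: -3, 3, 1, -1, 9, -14, 15, -11, 4, -5
Mean of differences = -0.2000
Numerator Σ(Δx_t−Δx̄)(Δx_{t+1}−Δx̄) = -579.8400
Denominator Σ(Δx_t−Δx̄)² = 683.6000
r_1(Δx) = -579.8400 / 683.6000 = -0.848

-0.848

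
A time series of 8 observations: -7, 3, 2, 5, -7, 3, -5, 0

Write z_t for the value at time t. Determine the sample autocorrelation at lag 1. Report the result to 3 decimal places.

-0.458

Mean z̄ = (-7 + 3 + 2 + 5 − 7 + 3 − 5 + 0)/8 = -0.7500
Σ(z_t−z̄)(z_{t+1}−z̄) = (-23.4375) + (10.3125) + (15.8125) + (-35.9375) + (-23.4375) + (-15.9375) + (-3.1875) = -75.8125
Denominator Σ(z_t−z̄)² = 165.5000
r_1 = -75.8125 / 165.5000 = -0.458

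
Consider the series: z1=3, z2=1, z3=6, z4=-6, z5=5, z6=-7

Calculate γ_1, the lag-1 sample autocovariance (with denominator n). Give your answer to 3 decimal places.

Mean z̄ = (3 + 1 + 6 − 6 + 5 − 7)/6 = 0.3333
Deviations: 2.6667, 0.6667, 5.6667, -6.3333, 4.6667, -7.3333
Σ_{t=1}^{5}(z_t−z̄)(z_{t+1}−z̄) = -94.1111
γ_1 = -94.1111 / 6 = -15.685

-15.685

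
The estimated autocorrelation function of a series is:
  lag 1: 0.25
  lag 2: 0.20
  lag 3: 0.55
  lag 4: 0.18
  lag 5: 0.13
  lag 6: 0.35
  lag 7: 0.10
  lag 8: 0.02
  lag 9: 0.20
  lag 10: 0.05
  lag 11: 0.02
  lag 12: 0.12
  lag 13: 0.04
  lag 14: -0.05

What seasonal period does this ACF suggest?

3

The largest autocorrelation is r_3 = 0.55, with a weaker echo at lag 6 (0.35); the remaining lags stay at or below 0.25. The elevated value at lag 1 (0.25), dropping to 0.20 at lag 2, reflects decaying short-term dependence rather than seasonality.
The dominant spike at lag 3 indicates a seasonal period of 3.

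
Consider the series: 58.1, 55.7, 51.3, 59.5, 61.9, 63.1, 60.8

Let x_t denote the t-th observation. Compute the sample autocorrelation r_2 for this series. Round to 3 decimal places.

Mean x̄ = (58.1 + 55.7 + 51.3 + 59.5 + 61.9 + 63.1 + 60.8)/7 = 58.6286
Deviations from mean: -0.5286, -2.9286, -7.3286, 0.8714, 3.2714, 4.4714, 2.1714
Numerator Σ_{t=1}^{5}(x_t−x̄)(x_{t+2}−x̄) = -11.6531
Denominator Σ(x_t−x̄)² = 98.7343
r_2 = -11.6531 / 98.7343 = -0.118

-0.118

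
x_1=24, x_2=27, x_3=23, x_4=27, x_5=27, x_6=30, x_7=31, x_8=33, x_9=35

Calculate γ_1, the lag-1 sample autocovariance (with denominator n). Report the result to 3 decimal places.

Mean x̄ = (24 + 27 + 23 + 27 + 27 + 30 + 31 + 33 + 35)/9 = 28.5556
Σ_{t=1}^{8}(x_t−x̄)(x_{t+1}−x̄) = 67.5802
γ_1 = 67.5802 / 9 = 7.509

7.509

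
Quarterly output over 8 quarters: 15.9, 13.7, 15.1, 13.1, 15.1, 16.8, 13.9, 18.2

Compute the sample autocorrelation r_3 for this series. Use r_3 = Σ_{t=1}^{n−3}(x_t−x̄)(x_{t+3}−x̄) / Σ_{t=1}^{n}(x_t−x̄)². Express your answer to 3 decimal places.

0.049

Mean x̄ = (15.9 + 13.7 + 15.1 + 13.1 + 15.1 + 16.8 + 13.9 + 18.2)/8 = 15.2250
Σ(x_t−x̄)(x_{t+3}−x̄) = (-1.4344) + (0.1906) + (-0.1969) + (2.8156) + (-0.3719) = 1.0031
Denominator Σ(x_t−x̄)² = 20.4150
r_3 = 1.0031 / 20.4150 = 0.049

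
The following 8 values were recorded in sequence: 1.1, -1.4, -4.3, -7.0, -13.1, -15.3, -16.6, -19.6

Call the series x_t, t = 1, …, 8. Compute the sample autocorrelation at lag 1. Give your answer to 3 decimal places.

Mean x̄ = (1.1 − 1.4 − 4.3 − 7.0 − 13.1 − 15.3 − 16.6 − 19.6)/8 = -9.5250
Deviations from mean: 10.6250, 8.1250, 5.2250, 2.5250, -3.5750, -5.7750, -7.0750, -10.0750
Σ(x_t−x̄)(x_{t+1}−x̄) = (86.3281) + (42.4531) + (13.1931) + (-9.0269) + (20.6456) + (40.8581) + (71.2806) = 265.7319
Denominator Σ(x_t−x̄)² = 410.2750
r_1 = 265.7319 / 410.2750 = 0.648

0.648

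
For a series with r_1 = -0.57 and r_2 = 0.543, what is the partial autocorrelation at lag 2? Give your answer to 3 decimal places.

φ_{22} = (r_2 − r_1²) / (1 − r_1²)
r_1² = (-0.57)² = 0.3249
Numerator = 0.543 − 0.3249 = 0.2181; denominator = 1 − 0.3249 = 0.6751
φ_{22} = 0.2181 / 0.6751 = 0.323

0.323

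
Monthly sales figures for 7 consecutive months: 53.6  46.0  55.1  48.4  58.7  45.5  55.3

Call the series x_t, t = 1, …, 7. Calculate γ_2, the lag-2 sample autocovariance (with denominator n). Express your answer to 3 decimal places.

13.429

Mean x̄ = (53.6 + 46.0 + 55.1 + 48.4 + 58.7 + 45.5 + 55.3)/7 = 51.8000
Σ_{t=1}^{5}(x_t−x̄)(x_{t+2}−x̄) = 94.0000
γ_2 = 94.0000 / 7 = 13.429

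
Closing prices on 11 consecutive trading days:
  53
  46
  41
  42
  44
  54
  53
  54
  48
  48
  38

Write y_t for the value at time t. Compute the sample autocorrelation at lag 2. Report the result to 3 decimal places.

Mean ȳ = (53 + 46 + 41 + 42 + 44 + 54 + 53 + 54 + 48 + 48 + 38)/11 = 47.3636
Numerator Σ_{t=1}^{9}(y_t−ȳ)(y_{t+2}−ȳ) = -15.8099
Denominator Σ(y_t−ȳ)² = 322.5455
r_2 = -15.8099 / 322.5455 = -0.049

-0.049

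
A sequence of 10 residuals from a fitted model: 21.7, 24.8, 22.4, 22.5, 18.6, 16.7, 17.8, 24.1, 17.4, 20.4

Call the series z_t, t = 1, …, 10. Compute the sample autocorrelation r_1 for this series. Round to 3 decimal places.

0.135

Mean z̄ = (21.7 + 24.8 + 22.4 + 22.5 + 18.6 + 16.7 + 17.8 + 24.1 + 17.4 + 20.4)/10 = 20.6400
Numerator Σ_{t=1}^{9}(z_t−z̄)(z_{t+1}−z̄) = 10.1784
Denominator Σ(z_t−z̄)² = 75.2640
r_1 = 10.1784 / 75.2640 = 0.135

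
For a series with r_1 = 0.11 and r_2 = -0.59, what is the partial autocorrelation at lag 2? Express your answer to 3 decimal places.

-0.609

φ_{22} = (r_2 − r_1²) / (1 − r_1²)
r_1² = (0.11)² = 0.0121
Numerator = -0.59 − 0.0121 = -0.6021; denominator = 1 − 0.0121 = 0.9879
φ_{22} = -0.6021 / 0.9879 = -0.609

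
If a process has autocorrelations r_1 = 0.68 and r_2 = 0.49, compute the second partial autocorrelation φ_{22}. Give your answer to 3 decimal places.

φ_{22} = (r_2 − r_1²) / (1 − r_1²)
r_1² = (0.68)² = 0.4624
Numerator = 0.49 − 0.4624 = 0.0276; denominator = 1 − 0.4624 = 0.5376
φ_{22} = 0.0276 / 0.5376 = 0.051

0.051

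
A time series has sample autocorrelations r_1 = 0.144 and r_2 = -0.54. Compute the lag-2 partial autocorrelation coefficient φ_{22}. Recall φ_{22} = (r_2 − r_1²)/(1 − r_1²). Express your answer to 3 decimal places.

φ_{22} = (r_2 − r_1²) / (1 − r_1²)
r_1² = (0.144)² = 0.020736
Numerator = -0.54 − 0.0207 = -0.5607; denominator = 1 − 0.0207 = 0.9793
φ_{22} = -0.5607 / 0.9793 = -0.573

-0.573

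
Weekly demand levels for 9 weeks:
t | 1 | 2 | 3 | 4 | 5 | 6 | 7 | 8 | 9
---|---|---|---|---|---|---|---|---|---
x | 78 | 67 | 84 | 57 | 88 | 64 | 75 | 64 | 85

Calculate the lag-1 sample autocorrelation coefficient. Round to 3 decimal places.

Mean x̄ = (78 + 67 + 84 + 57 + 88 + 64 + 75 + 64 + 85)/9 = 73.5556
Numerator Σ_{t=1}^{8}(x_t−x̄)(x_{t+1}−x̄) = -784.6420
Denominator Σ(x_t−x̄)² = 970.2222
r_1 = -784.6420 / 970.2222 = -0.809

-0.809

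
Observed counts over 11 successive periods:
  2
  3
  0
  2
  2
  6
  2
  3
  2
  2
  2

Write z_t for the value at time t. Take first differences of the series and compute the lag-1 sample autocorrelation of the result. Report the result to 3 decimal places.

First differences Δz: 1, -3, 2, 0, 4, -4, 1, -1, 0, 0
Mean of differences = 0.0000
Numerator Σ(Δz_t−Δz̄)(Δz_{t+1}−Δz̄) = -30.0000
Denominator Σ(Δz_t−Δz̄)² = 48.0000
r_1(Δz) = -30.0000 / 48.0000 = -0.625

-0.625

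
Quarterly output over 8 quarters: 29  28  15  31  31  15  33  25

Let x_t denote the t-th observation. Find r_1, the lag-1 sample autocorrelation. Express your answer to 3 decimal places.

-0.522

Mean x̄ = (29 + 28 + 15 + 31 + 31 + 15 + 33 + 25)/8 = 25.8750
Deviations from mean: 3.1250, 2.1250, -10.8750, 5.1250, 5.1250, -10.8750, 7.1250, -0.8750
Σ(x_t−x̄)(x_{t+1}−x̄) = (6.6406) + (-23.1094) + (-55.7344) + (26.2656) + (-55.7344) + (-77.4844) + (-6.2344) = -185.3906
Denominator Σ(x_t−x̄)² = 354.8750
r_1 = -185.3906 / 354.8750 = -0.522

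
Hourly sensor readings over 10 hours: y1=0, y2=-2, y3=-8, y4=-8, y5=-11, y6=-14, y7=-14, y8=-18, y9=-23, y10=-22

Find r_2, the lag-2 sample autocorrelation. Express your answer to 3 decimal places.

Mean ȳ = (0 − 2 − 8 − 8 − 11 − 14 − 14 − 18 − 23 − 22)/10 = -12.0000
Numerator Σ_{t=1}^{8}(y_t−ȳ)(y_{t+2}−ȳ) = 176.0000
Denominator Σ(y_t−ȳ)² = 542.0000
r_2 = 176.0000 / 542.0000 = 0.325

0.325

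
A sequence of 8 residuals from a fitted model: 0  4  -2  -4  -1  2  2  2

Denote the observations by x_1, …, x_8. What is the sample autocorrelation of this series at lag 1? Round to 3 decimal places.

Mean x̄ = (0 + 4 − 2 − 4 − 1 + 2 + 2 + 2)/8 = 0.3750
Deviations from mean: -0.3750, 3.6250, -2.3750, -4.3750, -1.3750, 1.6250, 1.6250, 1.6250
Σ(x_t−x̄)(x_{t+1}−x̄) = (-1.3594) + (-8.6094) + (10.3906) + (6.0156) + (-2.2344) + (2.6406) + (2.6406) = 9.4844
Denominator Σ(x_t−x̄)² = 47.8750
r_1 = 9.4844 / 47.8750 = 0.198

0.198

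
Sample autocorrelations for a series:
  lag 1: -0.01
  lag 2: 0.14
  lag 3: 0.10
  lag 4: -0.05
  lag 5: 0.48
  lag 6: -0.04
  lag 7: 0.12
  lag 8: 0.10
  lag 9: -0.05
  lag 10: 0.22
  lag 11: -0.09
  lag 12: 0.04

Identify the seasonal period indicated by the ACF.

The largest autocorrelation is r_5 = 0.48, with a weaker echo at lag 10 (0.22); the remaining lags stay at or below 0.14.
The dominant spike at lag 5 indicates a seasonal period of 5.

5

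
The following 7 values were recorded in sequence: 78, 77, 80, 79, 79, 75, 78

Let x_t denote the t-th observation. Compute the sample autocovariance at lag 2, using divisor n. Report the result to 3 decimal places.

Mean x̄ = (78 + 77 + 80 + 79 + 79 + 75 + 78)/7 = 78.0000
Deviations: 0.0000, -1.0000, 2.0000, 1.0000, 1.0000, -3.0000, 0.0000
Σ_{t=1}^{5}(x_t−x̄)(x_{t+2}−x̄) = -2.0000
γ_2 = -2.0000 / 7 = -0.286

-0.286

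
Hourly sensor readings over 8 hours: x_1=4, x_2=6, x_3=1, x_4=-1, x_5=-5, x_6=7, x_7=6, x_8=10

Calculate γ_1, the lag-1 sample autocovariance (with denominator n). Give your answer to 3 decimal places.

Mean x̄ = (4 + 6 + 1 − 1 − 5 + 7 + 6 + 10)/8 = 3.5000
Σ_{t=1}^{7}(x_t−x̄)(x_{t+1}−x̄) = 39.7500
γ_1 = 39.7500 / 8 = 4.969

4.969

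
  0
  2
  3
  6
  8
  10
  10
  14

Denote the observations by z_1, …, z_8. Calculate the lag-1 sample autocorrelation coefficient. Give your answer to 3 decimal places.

Mean z̄ = (0 + 2 + 3 + 6 + 8 + 10 + 10 + 14)/8 = 6.6250
Σ(z_t−z̄)(z_{t+1}−z̄) = (30.6406) + (16.7656) + (2.2656) + (-0.8594) + (4.6406) + (11.3906) + (24.8906) = 89.7344
Denominator Σ(z_t−z̄)² = 157.8750
r_1 = 89.7344 / 157.8750 = 0.568

0.568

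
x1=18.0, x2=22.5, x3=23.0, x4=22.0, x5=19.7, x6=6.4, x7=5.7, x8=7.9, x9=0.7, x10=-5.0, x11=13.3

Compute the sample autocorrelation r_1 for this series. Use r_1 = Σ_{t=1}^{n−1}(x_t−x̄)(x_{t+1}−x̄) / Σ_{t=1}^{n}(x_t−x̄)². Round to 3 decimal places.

Mean x̄ = (18.0 + 22.5 + 23.0 + 22.0 + 19.7 + 6.4 + 5.7 + 7.9 + 0.7 − 5.0 + 13.3)/11 = 12.2000
Numerator Σ_{t=1}^{10}(x_t−x̄)(x_{t+1}−x̄) = 600.8000
Denominator Σ(x_t−x̄)² = 932.3400
r_1 = 600.8000 / 932.3400 = 0.644

0.644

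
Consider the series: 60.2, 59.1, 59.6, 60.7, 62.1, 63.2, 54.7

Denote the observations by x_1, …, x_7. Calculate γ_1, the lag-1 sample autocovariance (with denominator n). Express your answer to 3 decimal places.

Mean x̄ = (60.2 + 59.1 + 59.6 + 60.7 + 62.1 + 63.2 + 54.7)/7 = 59.9429
Deviations: 0.2571, -0.8429, -0.3429, 0.7571, 2.1571, 3.2571, -5.2429
Σ_{t=1}^{6}(x_t−x̄)(x_{t+1}−x̄) = -8.6047
γ_1 = -8.6047 / 7 = -1.229

-1.229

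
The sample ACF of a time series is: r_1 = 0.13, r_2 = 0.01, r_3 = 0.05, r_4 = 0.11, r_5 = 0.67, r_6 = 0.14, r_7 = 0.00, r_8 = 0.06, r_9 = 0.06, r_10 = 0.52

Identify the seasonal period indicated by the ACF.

5

The largest autocorrelation is r_5 = 0.67, with a weaker echo at lag 10 (0.52); the remaining lags stay at or below 0.14.
The dominant spike at lag 5 indicates a seasonal period of 5.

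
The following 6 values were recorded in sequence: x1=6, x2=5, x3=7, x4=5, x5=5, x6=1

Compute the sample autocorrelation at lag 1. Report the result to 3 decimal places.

Mean x̄ = (6 + 5 + 7 + 5 + 5 + 1)/6 = 4.8333
Deviations from mean: 1.1667, 0.1667, 2.1667, 0.1667, 0.1667, -3.8333
Σ(x_t−x̄)(x_{t+1}−x̄) = (0.1944) + (0.3611) + (0.3611) + (0.0278) + (-0.6389) = 0.3056
Denominator Σ(x_t−x̄)² = 20.8333
r_1 = 0.3056 / 20.8333 = 0.015

0.015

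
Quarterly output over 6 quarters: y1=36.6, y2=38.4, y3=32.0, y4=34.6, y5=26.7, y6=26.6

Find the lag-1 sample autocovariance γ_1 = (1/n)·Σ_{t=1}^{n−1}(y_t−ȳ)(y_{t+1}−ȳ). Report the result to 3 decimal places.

Mean ȳ = (36.6 + 38.4 + 32.0 + 34.6 + 26.7 + 26.6)/6 = 32.4833
Σ_{t=1}^{5}(y_t−ȳ)(y_{t+1}−ȳ) = 42.2581
γ_1 = 42.2581 / 6 = 7.043

7.043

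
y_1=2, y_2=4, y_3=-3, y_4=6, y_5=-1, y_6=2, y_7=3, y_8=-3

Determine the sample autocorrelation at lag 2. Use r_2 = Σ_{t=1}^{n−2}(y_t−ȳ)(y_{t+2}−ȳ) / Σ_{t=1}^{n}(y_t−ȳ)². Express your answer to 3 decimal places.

0.210

Mean ȳ = (2 + 4 − 3 + 6 − 1 + 2 + 3 − 3)/8 = 1.2500
Deviations from mean: 0.7500, 2.7500, -4.2500, 4.7500, -2.2500, 0.7500, 1.7500, -4.2500
Numerator Σ_{t=1}^{6}(y_t−ȳ)(y_{t+2}−ȳ) = 15.8750
Denominator Σ(y_t−ȳ)² = 75.5000
r_2 = 15.8750 / 75.5000 = 0.210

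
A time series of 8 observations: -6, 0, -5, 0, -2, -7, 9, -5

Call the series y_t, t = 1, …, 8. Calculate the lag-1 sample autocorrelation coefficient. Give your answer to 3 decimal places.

Mean ȳ = (-6 + 0 − 5 + 0 − 2 − 7 + 9 − 5)/8 = -2.0000
Σ(y_t−ȳ)(y_{t+1}−ȳ) = (-8.0000) + (-6.0000) + (-6.0000) + (0.0000) + (0.0000) + (-55.0000) + (-33.0000) = -108.0000
Denominator Σ(y_t−ȳ)² = 188.0000
r_1 = -108.0000 / 188.0000 = -0.574

-0.574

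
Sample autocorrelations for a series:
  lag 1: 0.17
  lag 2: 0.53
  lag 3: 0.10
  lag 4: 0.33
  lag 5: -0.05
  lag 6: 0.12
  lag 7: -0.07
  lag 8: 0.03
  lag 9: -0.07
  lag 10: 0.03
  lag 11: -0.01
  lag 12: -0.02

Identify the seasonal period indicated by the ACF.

2

The largest autocorrelation is r_2 = 0.53, with a weaker echo at lag 4 (0.33); the remaining lags stay at or below 0.17.
The dominant spike at lag 2 indicates a seasonal period of 2.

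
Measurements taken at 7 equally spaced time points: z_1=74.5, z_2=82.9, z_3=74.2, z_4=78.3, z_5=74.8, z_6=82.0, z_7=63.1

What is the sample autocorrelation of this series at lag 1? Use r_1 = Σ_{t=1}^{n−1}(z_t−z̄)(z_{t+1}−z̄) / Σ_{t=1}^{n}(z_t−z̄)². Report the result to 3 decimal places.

Mean z̄ = (74.5 + 82.9 + 74.2 + 78.3 + 74.8 + 82.0 + 63.1)/7 = 75.6857
Deviations from mean: -1.1857, 7.2143, -1.4857, 2.6143, -0.8857, 6.3143, -12.5857
Σ(z_t−z̄)(z_{t+1}−z̄) = (-8.5541) + (-10.7184) + (-3.8841) + (-2.3155) + (-5.5927) + (-79.4698) = -110.5345
Denominator Σ(z_t−z̄)² = 261.5486
r_1 = -110.5345 / 261.5486 = -0.423

-0.423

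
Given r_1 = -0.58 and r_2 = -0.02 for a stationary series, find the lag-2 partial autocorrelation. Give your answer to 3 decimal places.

φ_{22} = (r_2 − r_1²) / (1 − r_1²)
r_1² = (-0.58)² = 0.3364
Numerator = -0.02 − 0.3364 = -0.3564; denominator = 1 − 0.3364 = 0.6636
φ_{22} = -0.3564 / 0.6636 = -0.537

-0.537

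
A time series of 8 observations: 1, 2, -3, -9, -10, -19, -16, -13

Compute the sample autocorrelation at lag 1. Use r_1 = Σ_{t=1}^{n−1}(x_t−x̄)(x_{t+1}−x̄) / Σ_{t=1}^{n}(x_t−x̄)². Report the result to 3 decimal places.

0.677

Mean x̄ = (1 + 2 − 3 − 9 − 10 − 19 − 16 − 13)/8 = -8.3750
Numerator Σ_{t=1}^{7}(x_t−x̄)(x_{t+1}−x̄) = 284.2344
Denominator Σ(x_t−x̄)² = 419.8750
r_1 = 284.2344 / 419.8750 = 0.677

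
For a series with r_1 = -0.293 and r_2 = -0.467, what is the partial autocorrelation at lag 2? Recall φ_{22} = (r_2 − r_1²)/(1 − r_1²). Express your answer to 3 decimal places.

φ_{22} = (r_2 − r_1²) / (1 − r_1²)
r_1² = (-0.293)² = 0.085849
Numerator = -0.467 − 0.0858 = -0.5528; denominator = 1 − 0.0858 = 0.9142
φ_{22} = -0.5528 / 0.9142 = -0.605

-0.605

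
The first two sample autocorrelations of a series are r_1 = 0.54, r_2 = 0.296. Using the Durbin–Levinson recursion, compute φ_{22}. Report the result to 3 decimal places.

φ_{22} = (r_2 − r_1²) / (1 − r_1²)
r_1² = (0.54)² = 0.2916
Numerator = 0.296 − 0.2916 = 0.0044; denominator = 1 − 0.2916 = 0.7084
φ_{22} = 0.0044 / 0.7084 = 0.006

0.006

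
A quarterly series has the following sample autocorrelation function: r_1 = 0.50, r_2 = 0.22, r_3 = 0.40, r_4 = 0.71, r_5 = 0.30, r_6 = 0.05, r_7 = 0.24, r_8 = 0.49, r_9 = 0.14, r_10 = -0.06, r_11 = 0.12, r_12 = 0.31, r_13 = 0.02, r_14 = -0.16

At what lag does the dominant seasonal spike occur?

The largest autocorrelation is r_4 = 0.71; the remaining lags stay at or below 0.50. The elevated value at lag 1 (0.50), dropping to 0.22 at lag 2, reflects decaying short-term dependence rather than seasonality.
The dominant spike at lag 4 indicates a seasonal period of 4.

4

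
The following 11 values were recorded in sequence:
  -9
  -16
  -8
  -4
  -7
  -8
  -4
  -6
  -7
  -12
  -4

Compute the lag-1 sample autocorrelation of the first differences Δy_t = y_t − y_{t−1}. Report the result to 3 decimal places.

First differences Δy: -7, 8, 4, -3, -1, 4, -2, -1, -5, 8
Mean of differences = 0.5000
Numerator Σ(Δy_t−Δȳ)(Δy_{t+1}−Δȳ) = -80.2500
Denominator Σ(Δy_t−Δȳ)² = 246.5000
r_1(Δy) = -80.2500 / 246.5000 = -0.326

-0.326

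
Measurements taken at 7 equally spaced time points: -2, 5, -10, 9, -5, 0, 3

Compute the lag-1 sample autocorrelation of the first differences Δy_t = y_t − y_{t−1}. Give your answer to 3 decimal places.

First differences Δy: 7, -15, 19, -14, 5, 3
Mean of differences = 0.8333
Numerator Σ(Δy_t−Δȳ)(Δy_{t+1}−Δȳ) = -707.5278
Denominator Σ(Δy_t−Δȳ)² = 860.8333
r_1(Δy) = -707.5278 / 860.8333 = -0.822

-0.822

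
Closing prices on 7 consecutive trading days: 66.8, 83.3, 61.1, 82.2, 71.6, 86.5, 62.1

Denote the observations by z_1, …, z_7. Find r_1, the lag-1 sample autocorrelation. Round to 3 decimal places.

Mean z̄ = (66.8 + 83.3 + 61.1 + 82.2 + 71.6 + 86.5 + 62.1)/7 = 73.3714
Numerator Σ_{t=1}^{6}(z_t−z̄)(z_{t+1}−z̄) = -482.2951
Denominator Σ(z_t−z̄)² = 672.8343
r_1 = -482.2951 / 672.8343 = -0.717

-0.717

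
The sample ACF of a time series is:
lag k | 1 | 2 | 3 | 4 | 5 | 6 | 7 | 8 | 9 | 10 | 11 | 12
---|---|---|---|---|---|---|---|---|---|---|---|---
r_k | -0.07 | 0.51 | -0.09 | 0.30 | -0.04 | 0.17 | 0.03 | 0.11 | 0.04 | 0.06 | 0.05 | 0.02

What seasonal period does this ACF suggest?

2

The largest autocorrelation is r_2 = 0.51, with weaker echoes at lags 4 (0.30) and 6 (0.17); the remaining lags stay at or below 0.11.
The dominant spike at lag 2 indicates a seasonal period of 2.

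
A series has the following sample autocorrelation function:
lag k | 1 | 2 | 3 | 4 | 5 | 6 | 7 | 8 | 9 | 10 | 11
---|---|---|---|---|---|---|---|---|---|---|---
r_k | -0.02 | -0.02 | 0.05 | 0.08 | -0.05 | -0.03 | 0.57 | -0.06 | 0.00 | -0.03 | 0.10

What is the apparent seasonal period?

The largest autocorrelation is r_7 = 0.57; the remaining lags stay at or below 0.10.
The dominant spike at lag 7 indicates a seasonal period of 7.

7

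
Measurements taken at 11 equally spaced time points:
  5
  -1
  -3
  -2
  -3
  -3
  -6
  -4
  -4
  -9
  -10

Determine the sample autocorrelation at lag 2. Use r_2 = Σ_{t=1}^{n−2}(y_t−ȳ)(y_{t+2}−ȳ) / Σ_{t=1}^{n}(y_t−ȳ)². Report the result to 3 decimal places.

0.091

Mean ȳ = (5 − 1 − 3 − 2 − 3 − 3 − 6 − 4 − 4 − 9 − 10)/11 = -3.6364
Numerator Σ_{t=1}^{9}(y_t−ȳ)(y_{t+2}−ȳ) = 14.6446
Denominator Σ(y_t−ȳ)² = 160.5455
r_2 = 14.6446 / 160.5455 = 0.091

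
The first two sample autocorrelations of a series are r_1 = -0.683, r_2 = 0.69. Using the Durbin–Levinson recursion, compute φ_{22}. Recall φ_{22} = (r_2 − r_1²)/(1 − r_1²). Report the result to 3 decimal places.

φ_{22} = (r_2 − r_1²) / (1 − r_1²)
r_1² = (-0.683)² = 0.466489
Numerator = 0.69 − 0.4665 = 0.2235; denominator = 1 − 0.4665 = 0.5335
φ_{22} = 0.2235 / 0.5335 = 0.419

0.419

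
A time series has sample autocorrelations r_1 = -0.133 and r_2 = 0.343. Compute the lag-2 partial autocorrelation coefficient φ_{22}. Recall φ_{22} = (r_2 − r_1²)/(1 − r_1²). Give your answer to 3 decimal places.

φ_{22} = (r_2 − r_1²) / (1 − r_1²)
r_1² = (-0.133)² = 0.017689
Numerator = 0.343 − 0.0177 = 0.3253; denominator = 1 − 0.0177 = 0.9823
φ_{22} = 0.3253 / 0.9823 = 0.331

0.331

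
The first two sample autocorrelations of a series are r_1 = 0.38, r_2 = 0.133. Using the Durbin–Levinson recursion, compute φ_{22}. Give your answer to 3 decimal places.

φ_{22} = (r_2 − r_1²) / (1 − r_1²)
r_1² = (0.38)² = 0.1444
Numerator = 0.133 − 0.1444 = -0.0114; denominator = 1 − 0.1444 = 0.8556
φ_{22} = -0.0114 / 0.8556 = -0.013

-0.013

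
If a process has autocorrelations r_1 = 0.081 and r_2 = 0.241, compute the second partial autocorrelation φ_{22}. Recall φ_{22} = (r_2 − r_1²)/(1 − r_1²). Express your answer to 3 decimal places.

φ_{22} = (r_2 − r_1²) / (1 − r_1²)
r_1² = (0.081)² = 0.006561
Numerator = 0.241 − 0.0066 = 0.2344; denominator = 1 − 0.0066 = 0.9934
φ_{22} = 0.2344 / 0.9934 = 0.236

0.236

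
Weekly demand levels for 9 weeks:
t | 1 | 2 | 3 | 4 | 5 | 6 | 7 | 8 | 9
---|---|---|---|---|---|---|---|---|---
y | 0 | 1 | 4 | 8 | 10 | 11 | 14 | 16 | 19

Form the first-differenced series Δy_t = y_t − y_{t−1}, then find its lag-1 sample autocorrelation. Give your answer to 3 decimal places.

First differences Δy: 1, 3, 4, 2, 1, 3, 2, 3
Mean of differences = 2.3750
Numerator Σ(Δy_t−Δȳ)(Δy_{t+1}−Δȳ) = -1.2656
Denominator Σ(Δy_t−Δȳ)² = 7.8750
r_1(Δy) = -1.2656 / 7.8750 = -0.161

-0.161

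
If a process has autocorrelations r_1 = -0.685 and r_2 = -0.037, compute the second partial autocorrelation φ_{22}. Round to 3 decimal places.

φ_{22} = (r_2 − r_1²) / (1 − r_1²)
r_1² = (-0.685)² = 0.469225
Numerator = -0.037 − 0.4692 = -0.5062; denominator = 1 − 0.4692 = 0.5308
φ_{22} = -0.5062 / 0.5308 = -0.954

-0.954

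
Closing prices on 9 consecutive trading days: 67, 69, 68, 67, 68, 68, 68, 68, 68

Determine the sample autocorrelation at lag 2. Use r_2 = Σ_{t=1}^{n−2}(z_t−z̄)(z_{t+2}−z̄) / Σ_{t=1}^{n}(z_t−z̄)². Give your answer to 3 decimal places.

Mean z̄ = (67 + 69 + 68 + 67 + 68 + 68 + 68 + 68 + 68)/9 = 67.8889
Numerator Σ_{t=1}^{7}(z_t−z̄)(z_{t+2}−z̄) = -1.1358
Denominator Σ(z_t−z̄)² = 2.8889
r_2 = -1.1358 / 2.8889 = -0.393

-0.393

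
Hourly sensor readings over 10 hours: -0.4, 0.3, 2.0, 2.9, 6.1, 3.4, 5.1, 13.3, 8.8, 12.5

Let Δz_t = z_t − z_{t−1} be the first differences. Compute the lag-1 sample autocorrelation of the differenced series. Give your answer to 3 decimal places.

-0.573

First differences Δz: 0.7, 1.7, 0.9, 3.2, -2.7, 1.7, 8.2, -4.5, 3.7
Mean of differences = 1.4333
Numerator Σ(Δz_t−Δz̄)(Δz_{t+1}−Δz̄) = -61.4778
Denominator Σ(Δz_t−Δz̄)² = 107.3000
r_1(Δz) = -61.4778 / 107.3000 = -0.573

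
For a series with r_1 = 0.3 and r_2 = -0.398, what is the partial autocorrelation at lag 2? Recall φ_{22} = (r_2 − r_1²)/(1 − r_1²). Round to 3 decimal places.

φ_{22} = (r_2 − r_1²) / (1 − r_1²)
r_1² = (0.3)² = 0.09
Numerator = -0.398 − 0.0900 = -0.4880; denominator = 1 − 0.0900 = 0.9100
φ_{22} = -0.4880 / 0.9100 = -0.536

-0.536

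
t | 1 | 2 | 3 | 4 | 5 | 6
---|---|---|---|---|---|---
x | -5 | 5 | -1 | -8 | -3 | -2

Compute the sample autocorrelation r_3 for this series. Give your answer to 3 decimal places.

0.112

Mean x̄ = (-5 + 5 − 1 − 8 − 3 − 2)/6 = -2.3333
Deviations from mean: -2.6667, 7.3333, 1.3333, -5.6667, -0.6667, 0.3333
Σ(x_t−x̄)(x_{t+3}−x̄) = (15.1111) + (-4.8889) + (0.4444) = 10.6667
Denominator Σ(x_t−x̄)² = 95.3333
r_3 = 10.6667 / 95.3333 = 0.112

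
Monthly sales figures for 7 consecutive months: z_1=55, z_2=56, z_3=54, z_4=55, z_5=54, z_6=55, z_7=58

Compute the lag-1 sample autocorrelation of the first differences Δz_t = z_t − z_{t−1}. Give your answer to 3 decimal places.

First differences Δz: 1, -2, 1, -1, 1, 3
Mean of differences = 0.5000
Numerator Σ(Δz_t−Δz̄)(Δz_{t+1}−Δz̄) = -2.7500
Denominator Σ(Δz_t−Δz̄)² = 15.5000
r_1(Δz) = -2.7500 / 15.5000 = -0.177

-0.177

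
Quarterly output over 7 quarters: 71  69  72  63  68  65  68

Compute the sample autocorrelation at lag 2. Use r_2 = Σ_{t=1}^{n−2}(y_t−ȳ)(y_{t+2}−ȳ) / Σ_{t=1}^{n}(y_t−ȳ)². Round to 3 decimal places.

0.367

Mean ȳ = (71 + 69 + 72 + 63 + 68 + 65 + 68)/7 = 68.0000
Deviations from mean: 3.0000, 1.0000, 4.0000, -5.0000, 0.0000, -3.0000, 0.0000
Numerator Σ_{t=1}^{5}(y_t−ȳ)(y_{t+2}−ȳ) = 22.0000
Denominator Σ(y_t−ȳ)² = 60.0000
r_2 = 22.0000 / 60.0000 = 0.367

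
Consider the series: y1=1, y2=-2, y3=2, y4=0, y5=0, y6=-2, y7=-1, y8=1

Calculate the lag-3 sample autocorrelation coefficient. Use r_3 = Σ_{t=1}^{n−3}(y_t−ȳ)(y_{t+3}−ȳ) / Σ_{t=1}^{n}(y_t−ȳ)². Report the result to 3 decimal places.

Mean ȳ = (1 − 2 + 2 + 0 + 0 − 2 − 1 + 1)/8 = -0.1250
Deviations from mean: 1.1250, -1.8750, 2.1250, 0.1250, 0.1250, -1.8750, -0.8750, 1.1250
Numerator Σ_{t=1}^{5}(y_t−ȳ)(y_{t+3}−ȳ) = -4.0469
Denominator Σ(y_t−ȳ)² = 14.8750
r_3 = -4.0469 / 14.8750 = -0.272

-0.272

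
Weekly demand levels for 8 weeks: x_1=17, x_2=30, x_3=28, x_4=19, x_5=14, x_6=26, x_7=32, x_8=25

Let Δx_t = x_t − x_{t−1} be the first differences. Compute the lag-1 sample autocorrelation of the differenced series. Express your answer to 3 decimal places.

First differences Δx: 13, -2, -9, -5, 12, 6, -7
Mean of differences = 1.1429
Numerator Σ(Δx_t−Δx̄)(Δx_{t+1}−Δx̄) = 3.4082
Denominator Σ(Δx_t−Δx̄)² = 498.8571
r_1(Δx) = 3.4082 / 498.8571 = 0.007

0.007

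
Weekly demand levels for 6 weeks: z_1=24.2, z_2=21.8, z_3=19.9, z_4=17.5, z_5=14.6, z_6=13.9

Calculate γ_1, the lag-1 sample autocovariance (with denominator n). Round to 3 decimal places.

Mean z̄ = (24.2 + 21.8 + 19.9 + 17.5 + 14.6 + 13.9)/6 = 18.6500
Deviations: 5.5500, 3.1500, 1.2500, -1.1500, -4.0500, -4.7500
Σ_{t=1}^{5}(z_t−z̄)(z_{t+1}−z̄) = 43.8775
γ_1 = 43.8775 / 6 = 7.313

7.313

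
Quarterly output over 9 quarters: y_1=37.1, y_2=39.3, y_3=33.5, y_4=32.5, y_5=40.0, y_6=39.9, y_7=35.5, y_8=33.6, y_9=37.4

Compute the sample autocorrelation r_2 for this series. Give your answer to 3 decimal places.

Mean ȳ = (37.1 + 39.3 + 33.5 + 32.5 + 40.0 + 39.9 + 35.5 + 33.6 + 37.4)/9 = 36.5333
Σ(y_t−ȳ)(y_{t+2}−ȳ) = (-1.7189) + (-11.1589) + (-10.5156) + (-13.5789) + (-3.5822) + (-9.8756) + (-0.8956) = -51.3256
Denominator Σ(y_t−ȳ)² = 67.2200
r_2 = -51.3256 / 67.2200 = -0.764

-0.764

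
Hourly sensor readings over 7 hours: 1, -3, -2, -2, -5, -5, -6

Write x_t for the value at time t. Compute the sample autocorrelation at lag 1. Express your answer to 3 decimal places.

0.249

Mean x̄ = (1 − 3 − 2 − 2 − 5 − 5 − 6)/7 = -3.1429
Deviations from mean: 4.1429, 0.1429, 1.1429, 1.1429, -1.8571, -1.8571, -2.8571
Σ(x_t−x̄)(x_{t+1}−x̄) = (0.5918) + (0.1633) + (1.3061) + (-2.1224) + (3.4490) + (5.3061) = 8.6939
Denominator Σ(x_t−x̄)² = 34.8571
r_1 = 8.6939 / 34.8571 = 0.249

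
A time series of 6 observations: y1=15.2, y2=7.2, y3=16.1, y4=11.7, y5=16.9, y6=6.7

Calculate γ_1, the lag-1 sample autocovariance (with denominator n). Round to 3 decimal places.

Mean ȳ = (15.2 + 7.2 + 16.1 + 11.7 + 16.9 + 6.7)/6 = 12.3000
Deviations: 2.9000, -5.1000, 3.8000, -0.6000, 4.6000, -5.6000
Σ_{t=1}^{5}(y_t−ȳ)(y_{t+1}−ȳ) = -64.9700
γ_1 = -64.9700 / 6 = -10.828

-10.828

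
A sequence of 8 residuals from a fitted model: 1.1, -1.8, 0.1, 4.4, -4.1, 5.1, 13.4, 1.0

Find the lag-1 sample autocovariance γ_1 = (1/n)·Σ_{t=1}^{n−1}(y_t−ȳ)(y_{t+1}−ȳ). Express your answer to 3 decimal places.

Mean ȳ = (1.1 − 1.8 + 0.1 + 4.4 − 4.1 + 5.1 + 13.4 + 1.0)/8 = 2.4000
Deviations: -1.3000, -4.2000, -2.3000, 2.0000, -6.5000, 2.7000, 11.0000, -1.4000
Σ_{t=1}^{7}(y_t−ȳ)(y_{t+1}−ȳ) = -5.7300
γ_1 = -5.7300 / 8 = -0.716

-0.716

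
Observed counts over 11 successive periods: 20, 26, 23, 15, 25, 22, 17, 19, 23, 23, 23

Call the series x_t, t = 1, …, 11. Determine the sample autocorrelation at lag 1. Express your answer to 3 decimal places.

Mean x̄ = (20 + 26 + 23 + 15 + 25 + 22 + 17 + 19 + 23 + 23 + 23)/11 = 21.4545
Numerator Σ_{t=1}^{10}(x_t−x̄)(x_{t+1}−x̄) = -21.0248
Denominator Σ(x_t−x̄)² = 112.7273
r_1 = -21.0248 / 112.7273 = -0.187

-0.187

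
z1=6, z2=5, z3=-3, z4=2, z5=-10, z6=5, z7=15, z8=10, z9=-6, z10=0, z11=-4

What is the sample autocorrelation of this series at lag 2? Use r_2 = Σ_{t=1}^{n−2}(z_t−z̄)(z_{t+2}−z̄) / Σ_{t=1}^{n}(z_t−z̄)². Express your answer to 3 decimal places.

-0.304

Mean z̄ = (6 + 5 − 3 + 2 − 10 + 5 + 15 + 10 − 6 + 0 − 4)/11 = 1.8182
Numerator Σ_{t=1}^{9}(z_t−z̄)(z_{t+2}−z̄) = -164.2479
Denominator Σ(z_t−z̄)² = 539.6364
r_2 = -164.2479 / 539.6364 = -0.304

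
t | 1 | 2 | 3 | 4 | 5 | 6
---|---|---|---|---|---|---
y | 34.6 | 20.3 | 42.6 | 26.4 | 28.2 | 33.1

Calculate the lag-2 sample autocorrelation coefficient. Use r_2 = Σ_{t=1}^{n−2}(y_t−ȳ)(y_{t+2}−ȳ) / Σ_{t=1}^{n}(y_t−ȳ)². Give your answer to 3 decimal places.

Mean ȳ = (34.6 + 20.3 + 42.6 + 26.4 + 28.2 + 33.1)/6 = 30.8667
Deviations from mean: 3.7333, -10.5667, 11.7333, -4.4667, -2.6667, 2.2333
Σ(y_t−ȳ)(y_{t+2}−ȳ) = (43.8044) + (47.1978) + (-31.2889) + (-9.9756) = 49.7378
Denominator Σ(y_t−ȳ)² = 295.3133
r_2 = 49.7378 / 295.3133 = 0.168

0.168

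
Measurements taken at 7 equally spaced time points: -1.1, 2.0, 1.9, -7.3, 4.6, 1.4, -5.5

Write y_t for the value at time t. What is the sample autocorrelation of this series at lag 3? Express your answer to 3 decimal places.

Mean ȳ = (-1.1 + 2.0 + 1.9 − 7.3 + 4.6 + 1.4 − 5.5)/7 = -0.5714
Deviations from mean: -0.5286, 2.5714, 2.4714, -6.7286, 5.1714, 1.9714, -4.9286
Σ(y_t−ȳ)(y_{t+3}−ȳ) = (3.5565) + (13.2980) + (4.8722) + (33.1622) = 54.8890
Denominator Σ(y_t−ȳ)² = 113.1943
r_3 = 54.8890 / 113.1943 = 0.485

0.485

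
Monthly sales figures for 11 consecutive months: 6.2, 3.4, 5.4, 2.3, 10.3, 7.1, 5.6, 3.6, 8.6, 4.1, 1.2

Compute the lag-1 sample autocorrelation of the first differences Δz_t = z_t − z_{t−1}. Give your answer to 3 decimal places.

First differences Δz: -2.8, 2.0, -3.1, 8.0, -3.2, -1.5, -2.0, 5.0, -4.5, -2.9
Mean of differences = -0.5000
Numerator Σ(Δz_t−Δz̄)(Δz_{t+1}−Δz̄) = -73.7500
Denominator Σ(Δz_t−Δz̄)² = 153.1000
r_1(Δz) = -73.7500 / 153.1000 = -0.482

-0.482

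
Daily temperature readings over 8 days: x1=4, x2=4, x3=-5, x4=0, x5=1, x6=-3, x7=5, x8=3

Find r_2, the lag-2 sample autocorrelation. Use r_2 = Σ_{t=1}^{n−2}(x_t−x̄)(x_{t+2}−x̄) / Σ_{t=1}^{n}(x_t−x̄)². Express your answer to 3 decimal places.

Mean x̄ = (4 + 4 − 5 + 0 + 1 − 3 + 5 + 3)/8 = 1.1250
Numerator Σ_{t=1}^{6}(x_t−x̄)(x_{t+2}−x̄) = -23.6563
Denominator Σ(x_t−x̄)² = 90.8750
r_2 = -23.6563 / 90.8750 = -0.260

-0.260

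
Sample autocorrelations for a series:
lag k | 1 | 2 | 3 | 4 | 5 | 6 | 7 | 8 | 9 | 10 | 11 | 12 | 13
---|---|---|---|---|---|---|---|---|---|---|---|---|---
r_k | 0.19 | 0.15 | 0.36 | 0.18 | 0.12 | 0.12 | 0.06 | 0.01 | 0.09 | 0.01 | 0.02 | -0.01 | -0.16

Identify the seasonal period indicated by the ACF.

The largest autocorrelation is r_3 = 0.36; the remaining lags stay at or below 0.19.
The dominant spike at lag 3 indicates a seasonal period of 3.

3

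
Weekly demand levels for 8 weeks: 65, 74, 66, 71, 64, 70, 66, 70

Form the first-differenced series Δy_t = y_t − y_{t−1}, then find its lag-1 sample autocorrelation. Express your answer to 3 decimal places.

First differences Δy: 9, -8, 5, -7, 6, -4, 4
Mean of differences = 0.7143
Numerator Σ(Δy_t−Δȳ)(Δy_{t+1}−Δȳ) = -223.7959
Denominator Σ(Δy_t−Δȳ)² = 283.4286
r_1(Δy) = -223.7959 / 283.4286 = -0.790

-0.790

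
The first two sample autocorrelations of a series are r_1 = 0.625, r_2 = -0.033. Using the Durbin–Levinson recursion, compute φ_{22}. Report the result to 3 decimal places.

φ_{22} = (r_2 − r_1²) / (1 − r_1²)
r_1² = (0.625)² = 0.390625
Numerator = -0.033 − 0.3906 = -0.4236; denominator = 1 − 0.3906 = 0.6094
φ_{22} = -0.4236 / 0.6094 = -0.695

-0.695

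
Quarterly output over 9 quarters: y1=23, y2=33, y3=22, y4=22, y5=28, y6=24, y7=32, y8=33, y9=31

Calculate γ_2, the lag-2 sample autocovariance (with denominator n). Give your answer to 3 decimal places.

Mean ȳ = (23 + 33 + 22 + 22 + 28 + 24 + 32 + 33 + 31)/9 = 27.5556
Σ_{t=1}^{7}(y_t−ȳ)(y_{t+2}−ȳ) = 10.2716
γ_2 = 10.2716 / 9 = 1.141

1.141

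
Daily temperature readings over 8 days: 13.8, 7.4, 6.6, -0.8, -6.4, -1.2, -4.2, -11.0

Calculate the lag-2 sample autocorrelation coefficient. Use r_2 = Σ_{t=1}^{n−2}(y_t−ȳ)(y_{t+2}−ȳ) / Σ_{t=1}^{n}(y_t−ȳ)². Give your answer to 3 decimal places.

0.180

Mean ȳ = (13.8 + 7.4 + 6.6 − 0.8 − 6.4 − 1.2 − 4.2 − 11.0)/8 = 0.5250
Σ(y_t−ȳ)(y_{t+2}−ȳ) = (80.6456) + (-9.1094) + (-42.0694) + (2.2856) + (32.7206) + (19.8806) = 84.3538
Denominator Σ(y_t−ȳ)² = 468.2350
r_2 = 84.3538 / 468.2350 = 0.180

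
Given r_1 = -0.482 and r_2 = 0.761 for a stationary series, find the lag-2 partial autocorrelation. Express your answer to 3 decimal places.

0.689

φ_{22} = (r_2 − r_1²) / (1 − r_1²)
r_1² = (-0.482)² = 0.232324
Numerator = 0.761 − 0.2323 = 0.5287; denominator = 1 − 0.2323 = 0.7677
φ_{22} = 0.5287 / 0.7677 = 0.689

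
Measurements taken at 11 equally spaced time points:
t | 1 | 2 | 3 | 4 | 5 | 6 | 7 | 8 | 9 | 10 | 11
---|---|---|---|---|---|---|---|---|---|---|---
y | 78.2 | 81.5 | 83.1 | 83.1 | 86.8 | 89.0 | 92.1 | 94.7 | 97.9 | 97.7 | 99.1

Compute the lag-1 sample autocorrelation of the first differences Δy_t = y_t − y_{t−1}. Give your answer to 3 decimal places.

-0.149

First differences Δy: 3.3, 1.6, 0.0, 3.7, 2.2, 3.1, 2.6, 3.2, -0.2, 1.4
Mean of differences = 2.0900
Numerator Σ(Δy_t−Δȳ)(Δy_{t+1}−Δȳ) = -2.5261
Denominator Σ(Δy_t−Δȳ)² = 16.9090
r_1(Δy) = -2.5261 / 16.9090 = -0.149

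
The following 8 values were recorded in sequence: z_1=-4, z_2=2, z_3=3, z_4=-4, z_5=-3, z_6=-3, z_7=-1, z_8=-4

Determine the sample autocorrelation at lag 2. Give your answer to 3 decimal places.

Mean z̄ = (-4 + 2 + 3 − 4 − 3 − 3 − 1 − 4)/8 = -1.7500
Deviations from mean: -2.2500, 3.7500, 4.7500, -2.2500, -1.2500, -1.2500, 0.7500, -2.2500
Σ(z_t−z̄)(z_{t+2}−z̄) = (-10.6875) + (-8.4375) + (-5.9375) + (2.8125) + (-0.9375) + (2.8125) = -20.3750
Denominator Σ(z_t−z̄)² = 55.5000
r_2 = -20.3750 / 55.5000 = -0.367

-0.367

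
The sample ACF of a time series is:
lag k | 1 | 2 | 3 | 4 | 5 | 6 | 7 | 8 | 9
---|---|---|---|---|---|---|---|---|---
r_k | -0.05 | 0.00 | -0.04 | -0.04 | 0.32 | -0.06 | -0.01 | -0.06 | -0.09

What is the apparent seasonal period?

5

The largest autocorrelation is r_5 = 0.32; the remaining lags stay at or below 0.00.
The dominant spike at lag 5 indicates a seasonal period of 5.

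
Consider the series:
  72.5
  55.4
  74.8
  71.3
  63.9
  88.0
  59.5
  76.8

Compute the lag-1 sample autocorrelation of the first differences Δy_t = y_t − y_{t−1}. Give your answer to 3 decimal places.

-0.715

First differences Δy: -17.1, 19.4, -3.5, -7.4, 24.1, -28.5, 17.3
Mean of differences = 0.6143
Numerator Σ(Δy_t−Δȳ)(Δy_{t+1}−Δȳ) = -1734.8759
Denominator Σ(Δy_t−Δȳ)² = 2425.4886
r_1(Δy) = -1734.8759 / 2425.4886 = -0.715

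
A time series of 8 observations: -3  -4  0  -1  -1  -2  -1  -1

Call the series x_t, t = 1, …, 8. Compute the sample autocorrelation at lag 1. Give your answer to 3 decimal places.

0.062

Mean x̄ = (-3 − 4 + 0 − 1 − 1 − 2 − 1 − 1)/8 = -1.6250
Deviations from mean: -1.3750, -2.3750, 1.6250, 0.6250, 0.6250, -0.3750, 0.6250, 0.6250
Σ(x_t−x̄)(x_{t+1}−x̄) = (3.2656) + (-3.8594) + (1.0156) + (0.3906) + (-0.2344) + (-0.2344) + (0.3906) = 0.7344
Denominator Σ(x_t−x̄)² = 11.8750
r_1 = 0.7344 / 11.8750 = 0.062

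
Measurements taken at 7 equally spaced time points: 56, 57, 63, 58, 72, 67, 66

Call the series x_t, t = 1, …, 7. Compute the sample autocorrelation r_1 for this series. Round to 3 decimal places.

0.211

Mean x̄ = (56 + 57 + 63 + 58 + 72 + 67 + 66)/7 = 62.7143
Deviations from mean: -6.7143, -5.7143, 0.2857, -4.7143, 9.2857, 4.2857, 3.2857
Σ(x_t−x̄)(x_{t+1}−x̄) = (38.3673) + (-1.6327) + (-1.3469) + (-43.7755) + (39.7959) + (14.0816) = 45.4898
Denominator Σ(x_t−x̄)² = 215.4286
r_1 = 45.4898 / 215.4286 = 0.211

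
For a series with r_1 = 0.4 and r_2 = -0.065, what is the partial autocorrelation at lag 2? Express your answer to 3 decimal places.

-0.268

φ_{22} = (r_2 − r_1²) / (1 − r_1²)
r_1² = (0.4)² = 0.16
Numerator = -0.065 − 0.1600 = -0.2250; denominator = 1 − 0.1600 = 0.8400
φ_{22} = -0.2250 / 0.8400 = -0.268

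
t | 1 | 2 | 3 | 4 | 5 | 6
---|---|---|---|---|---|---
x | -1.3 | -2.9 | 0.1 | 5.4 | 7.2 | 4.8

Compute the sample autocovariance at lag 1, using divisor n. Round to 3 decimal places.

Mean x̄ = (-1.3 − 2.9 + 0.1 + 5.4 + 7.2 + 4.8)/6 = 2.2167
Σ_{t=1}^{5}(x_t−x̄)(x_{t+1}−x̄) = 50.8231
γ_1 = 50.8231 / 6 = 8.471

8.471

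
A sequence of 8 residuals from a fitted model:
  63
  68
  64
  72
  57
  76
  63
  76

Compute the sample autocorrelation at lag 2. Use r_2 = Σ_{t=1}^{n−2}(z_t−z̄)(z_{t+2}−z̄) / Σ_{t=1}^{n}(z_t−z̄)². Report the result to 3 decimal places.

0.648

Mean z̄ = (63 + 68 + 64 + 72 + 57 + 76 + 63 + 76)/8 = 67.3750
Deviations from mean: -4.3750, 0.6250, -3.3750, 4.6250, -10.3750, 8.6250, -4.3750, 8.6250
Σ(z_t−z̄)(z_{t+2}−z̄) = (14.7656) + (2.8906) + (35.0156) + (39.8906) + (45.3906) + (74.3906) = 212.3438
Denominator Σ(z_t−z̄)² = 327.8750
r_2 = 212.3438 / 327.8750 = 0.648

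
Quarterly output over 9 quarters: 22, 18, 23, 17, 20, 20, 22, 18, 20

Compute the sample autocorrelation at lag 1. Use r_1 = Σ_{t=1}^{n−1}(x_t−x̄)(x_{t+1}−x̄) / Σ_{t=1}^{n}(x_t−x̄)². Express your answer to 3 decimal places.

Mean x̄ = (22 + 18 + 23 + 17 + 20 + 20 + 22 + 18 + 20)/9 = 20.0000
Numerator Σ_{t=1}^{8}(x_t−x̄)(x_{t+1}−x̄) = -23.0000
Denominator Σ(x_t−x̄)² = 34.0000
r_1 = -23.0000 / 34.0000 = -0.676

-0.676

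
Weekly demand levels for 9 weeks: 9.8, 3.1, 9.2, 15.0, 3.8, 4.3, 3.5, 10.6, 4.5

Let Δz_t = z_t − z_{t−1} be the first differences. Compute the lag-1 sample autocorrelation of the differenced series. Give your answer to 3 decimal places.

-0.371

First differences Δz: -6.7, 6.1, 5.8, -11.2, 0.5, -0.8, 7.1, -6.1
Mean of differences = -0.6625
Numerator Σ(Δz_t−Δz̄)(Δz_{t+1}−Δz̄) = -120.9102
Denominator Σ(Δz_t−Δz̄)² = 326.1788
r_1(Δz) = -120.9102 / 326.1788 = -0.371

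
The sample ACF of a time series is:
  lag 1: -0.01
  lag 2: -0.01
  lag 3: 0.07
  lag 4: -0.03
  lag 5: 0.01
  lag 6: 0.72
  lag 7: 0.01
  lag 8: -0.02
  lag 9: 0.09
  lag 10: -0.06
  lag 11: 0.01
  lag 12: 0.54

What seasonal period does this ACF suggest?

6

The largest autocorrelation is r_6 = 0.72, with a weaker echo at lag 12 (0.54); the remaining lags stay at or below 0.09.
The dominant spike at lag 6 indicates a seasonal period of 6.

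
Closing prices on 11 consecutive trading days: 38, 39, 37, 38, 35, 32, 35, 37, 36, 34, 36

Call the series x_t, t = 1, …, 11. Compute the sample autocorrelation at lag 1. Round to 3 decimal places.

0.393

Mean x̄ = (38 + 39 + 37 + 38 + 35 + 32 + 35 + 37 + 36 + 34 + 36)/11 = 36.0909
Numerator Σ_{t=1}^{10}(x_t−x̄)(x_{t+1}−x̄) = 16.0826
Denominator Σ(x_t−x̄)² = 40.9091
r_1 = 16.0826 / 40.9091 = 0.393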